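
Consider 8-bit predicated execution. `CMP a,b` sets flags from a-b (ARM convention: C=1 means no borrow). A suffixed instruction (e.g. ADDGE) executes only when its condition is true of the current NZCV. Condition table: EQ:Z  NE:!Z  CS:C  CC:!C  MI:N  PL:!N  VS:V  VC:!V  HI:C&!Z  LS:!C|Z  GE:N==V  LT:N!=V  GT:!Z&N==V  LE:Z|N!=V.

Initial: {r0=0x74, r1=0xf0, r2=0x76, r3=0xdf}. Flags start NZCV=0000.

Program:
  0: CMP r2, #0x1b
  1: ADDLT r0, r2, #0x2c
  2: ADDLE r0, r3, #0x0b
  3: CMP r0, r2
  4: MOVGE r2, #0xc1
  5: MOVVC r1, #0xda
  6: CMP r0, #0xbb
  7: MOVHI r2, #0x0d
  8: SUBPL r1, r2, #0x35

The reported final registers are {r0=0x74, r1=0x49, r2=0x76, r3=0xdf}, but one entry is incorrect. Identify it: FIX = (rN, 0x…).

FIX = (r1, 0xda)

[0] flags=0010 → (cmp)
[1] flags=0010 LT?F → skip
[2] flags=0010 LE?F → skip
[3] flags=1000 → (cmp)
[4] flags=1000 GE?F → skip
[5] flags=1000 VC?T → r1=0xda
[6] flags=1001 → (cmp)
[7] flags=1001 HI?F → skip
[8] flags=1001 PL?F → skip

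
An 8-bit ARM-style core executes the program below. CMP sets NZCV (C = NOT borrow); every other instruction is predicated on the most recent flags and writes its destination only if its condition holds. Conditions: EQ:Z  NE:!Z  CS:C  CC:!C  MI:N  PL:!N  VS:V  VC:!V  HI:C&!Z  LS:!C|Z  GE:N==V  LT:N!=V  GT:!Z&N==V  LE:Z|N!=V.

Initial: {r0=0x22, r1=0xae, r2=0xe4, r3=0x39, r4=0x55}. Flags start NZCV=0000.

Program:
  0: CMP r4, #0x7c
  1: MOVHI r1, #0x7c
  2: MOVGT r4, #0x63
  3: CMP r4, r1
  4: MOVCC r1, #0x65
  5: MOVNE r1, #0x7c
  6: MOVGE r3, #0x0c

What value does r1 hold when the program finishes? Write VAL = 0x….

[0] flags=1000 → (cmp)
[1] flags=1000 HI?F → skip
[2] flags=1000 GT?F → skip
[3] flags=1001 → (cmp)
[4] flags=1001 CC?T → r1=0x65
[5] flags=1001 NE?T → r1=0x7c
[6] flags=1001 GE?T → r3=0x0c

VAL = 0x7c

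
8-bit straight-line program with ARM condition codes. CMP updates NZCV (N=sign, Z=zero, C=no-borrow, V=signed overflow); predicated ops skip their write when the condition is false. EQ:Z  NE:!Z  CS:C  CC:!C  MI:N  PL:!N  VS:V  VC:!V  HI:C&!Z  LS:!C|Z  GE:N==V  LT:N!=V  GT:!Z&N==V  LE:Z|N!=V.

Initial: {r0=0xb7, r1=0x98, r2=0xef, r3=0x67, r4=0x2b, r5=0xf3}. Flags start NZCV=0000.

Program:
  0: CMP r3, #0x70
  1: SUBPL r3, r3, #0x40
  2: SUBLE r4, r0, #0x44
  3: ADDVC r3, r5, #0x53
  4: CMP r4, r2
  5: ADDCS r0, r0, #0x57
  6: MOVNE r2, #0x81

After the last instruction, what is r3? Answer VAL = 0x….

VAL = 0x46

0: ✓ CMP  NZCV=1000
1: · SUBPL
2: ✓ SUBLE  r4←0x73
3: ✓ ADDVC  r3←0x46
4: ✓ CMP  NZCV=1001
5: · ADDCS
6: ✓ MOVNE  r2←0x81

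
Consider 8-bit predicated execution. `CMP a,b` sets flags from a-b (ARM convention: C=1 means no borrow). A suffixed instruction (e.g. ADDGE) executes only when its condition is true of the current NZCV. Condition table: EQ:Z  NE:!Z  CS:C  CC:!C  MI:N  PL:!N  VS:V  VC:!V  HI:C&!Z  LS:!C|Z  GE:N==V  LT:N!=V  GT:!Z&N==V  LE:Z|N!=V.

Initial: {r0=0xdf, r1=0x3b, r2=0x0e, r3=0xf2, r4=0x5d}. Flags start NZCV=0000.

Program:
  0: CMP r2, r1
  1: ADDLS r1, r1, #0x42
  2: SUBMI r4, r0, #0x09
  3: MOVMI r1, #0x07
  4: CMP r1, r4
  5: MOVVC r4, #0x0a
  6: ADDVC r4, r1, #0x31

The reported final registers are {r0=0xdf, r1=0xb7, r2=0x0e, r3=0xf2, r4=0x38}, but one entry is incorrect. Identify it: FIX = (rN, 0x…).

FIX = (r1, 0x07)

[0] flags=1000 → (cmp)
[1] flags=1000 LS?T → r1=0x7d
[2] flags=1000 MI?T → r4=0xd6
[3] flags=1000 MI?T → r1=0x07
[4] flags=0000 → (cmp)
[5] flags=0000 VC?T → r4=0x0a
[6] flags=0000 VC?T → r4=0x38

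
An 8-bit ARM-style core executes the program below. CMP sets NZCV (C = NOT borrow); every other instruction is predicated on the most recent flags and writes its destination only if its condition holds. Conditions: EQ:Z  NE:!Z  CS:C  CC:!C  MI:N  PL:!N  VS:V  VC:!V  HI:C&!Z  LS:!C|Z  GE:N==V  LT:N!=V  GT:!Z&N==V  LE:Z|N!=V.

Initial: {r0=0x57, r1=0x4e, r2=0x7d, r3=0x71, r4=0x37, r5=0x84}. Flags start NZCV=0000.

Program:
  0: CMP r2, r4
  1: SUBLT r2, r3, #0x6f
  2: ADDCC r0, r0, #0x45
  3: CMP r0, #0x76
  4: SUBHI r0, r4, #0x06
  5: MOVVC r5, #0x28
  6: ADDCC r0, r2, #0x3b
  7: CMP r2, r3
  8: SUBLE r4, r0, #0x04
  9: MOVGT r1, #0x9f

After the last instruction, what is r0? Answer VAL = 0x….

0: ✓ CMP  NZCV=0010
1: · SUBLT
2: · ADDCC
3: ✓ CMP  NZCV=1000
4: · SUBHI
5: ✓ MOVVC  r5←0x28
6: ✓ ADDCC  r0←0xb8
7: ✓ CMP  NZCV=0010
8: · SUBLE
9: ✓ MOVGT  r1←0x9f

VAL = 0xb8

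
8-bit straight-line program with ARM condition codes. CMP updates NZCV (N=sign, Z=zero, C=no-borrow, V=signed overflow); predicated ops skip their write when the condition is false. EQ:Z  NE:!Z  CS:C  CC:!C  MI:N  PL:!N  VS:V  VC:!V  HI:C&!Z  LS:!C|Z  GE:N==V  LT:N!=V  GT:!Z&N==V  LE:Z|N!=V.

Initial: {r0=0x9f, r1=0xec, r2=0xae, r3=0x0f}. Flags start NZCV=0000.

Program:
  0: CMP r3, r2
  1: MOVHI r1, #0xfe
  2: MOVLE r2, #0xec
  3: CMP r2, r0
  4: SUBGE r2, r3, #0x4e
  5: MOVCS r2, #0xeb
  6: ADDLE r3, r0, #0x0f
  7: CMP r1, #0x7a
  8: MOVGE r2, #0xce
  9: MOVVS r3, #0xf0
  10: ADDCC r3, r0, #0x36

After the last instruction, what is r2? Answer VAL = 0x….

VAL = 0xeb

0: ✓ CMP  NZCV=0000
1: · MOVHI
2: · MOVLE
3: ✓ CMP  NZCV=0010
4: ✓ SUBGE  r2←0xc1
5: ✓ MOVCS  r2←0xeb
6: · ADDLE
7: ✓ CMP  NZCV=0011
8: · MOVGE
9: ✓ MOVVS  r3←0xf0
10: · ADDCC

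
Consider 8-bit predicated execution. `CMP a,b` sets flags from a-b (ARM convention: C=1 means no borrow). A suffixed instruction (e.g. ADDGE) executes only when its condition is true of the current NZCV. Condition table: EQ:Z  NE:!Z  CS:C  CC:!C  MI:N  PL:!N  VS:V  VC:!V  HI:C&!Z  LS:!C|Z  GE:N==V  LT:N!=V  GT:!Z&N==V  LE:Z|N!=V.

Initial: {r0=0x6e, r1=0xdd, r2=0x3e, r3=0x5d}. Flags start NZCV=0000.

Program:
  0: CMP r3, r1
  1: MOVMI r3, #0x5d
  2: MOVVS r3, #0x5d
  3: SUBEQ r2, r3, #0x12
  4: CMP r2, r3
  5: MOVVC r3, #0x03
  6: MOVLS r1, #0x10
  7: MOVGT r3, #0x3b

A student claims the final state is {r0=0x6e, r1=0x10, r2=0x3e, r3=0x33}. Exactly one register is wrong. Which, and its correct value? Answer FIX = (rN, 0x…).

FIX = (r3, 0x03)

[0] flags=1001 → (cmp)
[1] flags=1001 MI?T → r3=0x5d
[2] flags=1001 VS?T → r3=0x5d
[3] flags=1001 EQ?F → skip
[4] flags=1000 → (cmp)
[5] flags=1000 VC?T → r3=0x03
[6] flags=1000 LS?T → r1=0x10
[7] flags=1000 GT?F → skip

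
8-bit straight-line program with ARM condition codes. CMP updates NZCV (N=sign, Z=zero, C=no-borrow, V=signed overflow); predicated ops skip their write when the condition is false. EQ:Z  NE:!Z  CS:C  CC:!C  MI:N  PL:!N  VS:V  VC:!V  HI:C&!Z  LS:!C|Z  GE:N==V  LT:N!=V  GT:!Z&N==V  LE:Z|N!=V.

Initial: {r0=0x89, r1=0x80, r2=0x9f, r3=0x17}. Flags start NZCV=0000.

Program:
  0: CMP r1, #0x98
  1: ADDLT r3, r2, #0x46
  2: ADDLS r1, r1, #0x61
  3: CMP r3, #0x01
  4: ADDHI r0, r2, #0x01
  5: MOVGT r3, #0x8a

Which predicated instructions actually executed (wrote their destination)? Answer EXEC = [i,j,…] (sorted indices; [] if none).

EXEC = [1,2,4]

[0] flags=1000 → (cmp)
[1] flags=1000 LT?T → r3=0xe5
[2] flags=1000 LS?T → r1=0xe1
[3] flags=1010 → (cmp)
[4] flags=1010 HI?T → r0=0xa0
[5] flags=1010 GT?F → skip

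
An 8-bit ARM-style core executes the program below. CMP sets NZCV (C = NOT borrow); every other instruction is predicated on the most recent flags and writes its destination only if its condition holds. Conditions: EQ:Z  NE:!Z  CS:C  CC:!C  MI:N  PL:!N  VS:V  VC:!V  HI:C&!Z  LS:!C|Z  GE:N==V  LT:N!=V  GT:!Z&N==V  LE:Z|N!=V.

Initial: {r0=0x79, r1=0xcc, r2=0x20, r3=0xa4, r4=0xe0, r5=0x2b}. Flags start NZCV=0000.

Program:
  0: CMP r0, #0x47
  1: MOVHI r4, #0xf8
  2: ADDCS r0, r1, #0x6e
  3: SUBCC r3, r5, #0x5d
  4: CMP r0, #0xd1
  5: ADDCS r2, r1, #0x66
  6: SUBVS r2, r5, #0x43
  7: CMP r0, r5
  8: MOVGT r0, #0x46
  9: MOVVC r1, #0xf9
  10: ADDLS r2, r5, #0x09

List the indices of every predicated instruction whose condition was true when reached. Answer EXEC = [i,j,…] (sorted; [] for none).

[0] flags=0010 → (cmp)
[1] flags=0010 HI?T → r4=0xf8
[2] flags=0010 CS?T → r0=0x3a
[3] flags=0010 CC?F → skip
[4] flags=0000 → (cmp)
[5] flags=0000 CS?F → skip
[6] flags=0000 VS?F → skip
[7] flags=0010 → (cmp)
[8] flags=0010 GT?T → r0=0x46
[9] flags=0010 VC?T → r1=0xf9
[10] flags=0010 LS?F → skip

EXEC = [1,2,8,9]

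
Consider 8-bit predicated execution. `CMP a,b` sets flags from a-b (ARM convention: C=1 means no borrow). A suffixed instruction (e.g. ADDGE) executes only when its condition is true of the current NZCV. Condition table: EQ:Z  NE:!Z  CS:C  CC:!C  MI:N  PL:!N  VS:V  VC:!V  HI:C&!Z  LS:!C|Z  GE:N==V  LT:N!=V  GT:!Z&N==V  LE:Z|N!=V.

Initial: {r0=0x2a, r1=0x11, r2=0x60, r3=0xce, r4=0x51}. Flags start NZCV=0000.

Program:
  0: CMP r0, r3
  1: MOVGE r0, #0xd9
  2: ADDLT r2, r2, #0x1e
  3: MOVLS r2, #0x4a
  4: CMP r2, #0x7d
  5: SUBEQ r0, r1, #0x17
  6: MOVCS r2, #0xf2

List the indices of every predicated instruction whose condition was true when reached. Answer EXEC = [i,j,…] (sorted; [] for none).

0: ✓ CMP  NZCV=0000
1: ✓ MOVGE  r0←0xd9
2: · ADDLT
3: ✓ MOVLS  r2←0x4a
4: ✓ CMP  NZCV=1000
5: · SUBEQ
6: · MOVCS

EXEC = [1,3]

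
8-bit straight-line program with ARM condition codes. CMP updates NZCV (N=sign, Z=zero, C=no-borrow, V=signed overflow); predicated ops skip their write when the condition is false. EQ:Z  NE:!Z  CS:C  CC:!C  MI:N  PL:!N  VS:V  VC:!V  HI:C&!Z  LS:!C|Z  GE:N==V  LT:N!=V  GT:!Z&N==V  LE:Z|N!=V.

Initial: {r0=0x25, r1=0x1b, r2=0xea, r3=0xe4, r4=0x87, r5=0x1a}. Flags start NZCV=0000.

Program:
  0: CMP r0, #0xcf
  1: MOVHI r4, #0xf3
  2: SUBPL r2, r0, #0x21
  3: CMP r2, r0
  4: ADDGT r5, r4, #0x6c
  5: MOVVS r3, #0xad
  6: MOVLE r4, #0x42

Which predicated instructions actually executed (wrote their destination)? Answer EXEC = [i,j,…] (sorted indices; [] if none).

[0] flags=0000 → (cmp)
[1] flags=0000 HI?F → skip
[2] flags=0000 PL?T → r2=0x04
[3] flags=1000 → (cmp)
[4] flags=1000 GT?F → skip
[5] flags=1000 VS?F → skip
[6] flags=1000 LE?T → r4=0x42

EXEC = [2,6]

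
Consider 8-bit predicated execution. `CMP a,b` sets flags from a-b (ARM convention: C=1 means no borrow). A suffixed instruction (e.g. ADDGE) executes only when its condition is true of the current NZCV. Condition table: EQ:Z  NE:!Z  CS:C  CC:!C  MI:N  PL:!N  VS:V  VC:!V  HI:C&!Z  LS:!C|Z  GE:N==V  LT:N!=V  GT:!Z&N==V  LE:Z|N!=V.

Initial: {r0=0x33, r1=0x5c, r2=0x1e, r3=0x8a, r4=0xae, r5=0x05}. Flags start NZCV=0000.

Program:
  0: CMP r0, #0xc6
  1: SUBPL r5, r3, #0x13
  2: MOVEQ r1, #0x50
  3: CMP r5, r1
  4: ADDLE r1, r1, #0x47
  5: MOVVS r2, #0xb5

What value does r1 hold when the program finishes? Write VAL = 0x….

0: ✓ CMP  NZCV=0000
1: ✓ SUBPL  r5←0x77
2: · MOVEQ
3: ✓ CMP  NZCV=0010
4: · ADDLE
5: · MOVVS

VAL = 0x5c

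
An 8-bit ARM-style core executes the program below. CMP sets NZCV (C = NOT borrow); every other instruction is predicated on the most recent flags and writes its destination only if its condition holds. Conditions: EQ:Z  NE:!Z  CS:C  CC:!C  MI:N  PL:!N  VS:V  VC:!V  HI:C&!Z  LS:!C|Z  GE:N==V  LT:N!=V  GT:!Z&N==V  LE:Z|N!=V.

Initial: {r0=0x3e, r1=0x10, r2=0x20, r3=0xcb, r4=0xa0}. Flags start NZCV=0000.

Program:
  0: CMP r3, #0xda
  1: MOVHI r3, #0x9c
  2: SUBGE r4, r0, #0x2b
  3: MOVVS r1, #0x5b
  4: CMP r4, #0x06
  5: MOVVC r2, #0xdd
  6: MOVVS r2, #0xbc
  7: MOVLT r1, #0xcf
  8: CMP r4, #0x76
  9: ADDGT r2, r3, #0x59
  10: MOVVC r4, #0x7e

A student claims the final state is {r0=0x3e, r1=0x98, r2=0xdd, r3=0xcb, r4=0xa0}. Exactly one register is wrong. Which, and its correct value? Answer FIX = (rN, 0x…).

[0] flags=1000 → (cmp)
[1] flags=1000 HI?F → skip
[2] flags=1000 GE?F → skip
[3] flags=1000 VS?F → skip
[4] flags=1010 → (cmp)
[5] flags=1010 VC?T → r2=0xdd
[6] flags=1010 VS?F → skip
[7] flags=1010 LT?T → r1=0xcf
[8] flags=0011 → (cmp)
[9] flags=0011 GT?F → skip
[10] flags=0011 VC?F → skip

FIX = (r1, 0xcf)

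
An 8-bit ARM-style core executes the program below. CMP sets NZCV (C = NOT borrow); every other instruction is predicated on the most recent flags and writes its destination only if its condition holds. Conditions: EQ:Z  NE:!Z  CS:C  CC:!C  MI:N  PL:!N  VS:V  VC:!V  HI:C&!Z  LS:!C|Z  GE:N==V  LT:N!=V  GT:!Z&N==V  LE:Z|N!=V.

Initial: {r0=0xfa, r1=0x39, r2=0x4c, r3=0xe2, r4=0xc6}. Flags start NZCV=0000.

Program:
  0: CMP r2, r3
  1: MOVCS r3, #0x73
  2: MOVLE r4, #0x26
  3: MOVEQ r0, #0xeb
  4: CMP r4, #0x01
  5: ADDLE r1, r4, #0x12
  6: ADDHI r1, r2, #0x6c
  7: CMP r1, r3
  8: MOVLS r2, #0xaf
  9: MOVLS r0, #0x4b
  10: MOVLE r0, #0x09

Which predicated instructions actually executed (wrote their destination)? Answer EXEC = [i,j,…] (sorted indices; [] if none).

[0] flags=0000 → (cmp)
[1] flags=0000 CS?F → skip
[2] flags=0000 LE?F → skip
[3] flags=0000 EQ?F → skip
[4] flags=1010 → (cmp)
[5] flags=1010 LE?T → r1=0xd8
[6] flags=1010 HI?T → r1=0xb8
[7] flags=1000 → (cmp)
[8] flags=1000 LS?T → r2=0xaf
[9] flags=1000 LS?T → r0=0x4b
[10] flags=1000 LE?T → r0=0x09

EXEC = [5,6,8,9,10]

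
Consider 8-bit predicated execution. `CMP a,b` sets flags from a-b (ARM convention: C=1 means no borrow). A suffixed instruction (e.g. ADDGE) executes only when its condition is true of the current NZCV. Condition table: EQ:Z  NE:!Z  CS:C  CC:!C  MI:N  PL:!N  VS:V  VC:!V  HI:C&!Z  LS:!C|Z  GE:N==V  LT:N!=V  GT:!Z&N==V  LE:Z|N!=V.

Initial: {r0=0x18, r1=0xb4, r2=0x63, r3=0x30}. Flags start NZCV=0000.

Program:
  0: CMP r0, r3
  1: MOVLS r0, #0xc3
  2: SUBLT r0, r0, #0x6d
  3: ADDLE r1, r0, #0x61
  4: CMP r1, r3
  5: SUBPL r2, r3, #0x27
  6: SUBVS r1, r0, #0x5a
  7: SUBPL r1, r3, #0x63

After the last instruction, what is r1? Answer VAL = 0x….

VAL = 0xb7

[0] flags=1000 → (cmp)
[1] flags=1000 LS?T → r0=0xc3
[2] flags=1000 LT?T → r0=0x56
[3] flags=1000 LE?T → r1=0xb7
[4] flags=1010 → (cmp)
[5] flags=1010 PL?F → skip
[6] flags=1010 VS?F → skip
[7] flags=1010 PL?F → skip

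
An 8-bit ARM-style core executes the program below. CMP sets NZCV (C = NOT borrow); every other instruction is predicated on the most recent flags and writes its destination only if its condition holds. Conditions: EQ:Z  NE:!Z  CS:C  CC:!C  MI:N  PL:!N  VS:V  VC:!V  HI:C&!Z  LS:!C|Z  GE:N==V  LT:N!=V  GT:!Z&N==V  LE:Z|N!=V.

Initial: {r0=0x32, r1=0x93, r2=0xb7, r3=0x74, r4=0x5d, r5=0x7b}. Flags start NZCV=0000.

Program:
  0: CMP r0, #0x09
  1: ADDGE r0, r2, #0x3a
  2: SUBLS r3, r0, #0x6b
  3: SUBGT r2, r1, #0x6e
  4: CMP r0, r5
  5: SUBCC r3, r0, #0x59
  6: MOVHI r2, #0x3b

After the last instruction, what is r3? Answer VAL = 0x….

[0] flags=0010 → (cmp)
[1] flags=0010 GE?T → r0=0xf1
[2] flags=0010 LS?F → skip
[3] flags=0010 GT?T → r2=0x25
[4] flags=0011 → (cmp)
[5] flags=0011 CC?F → skip
[6] flags=0011 HI?T → r2=0x3b

VAL = 0x74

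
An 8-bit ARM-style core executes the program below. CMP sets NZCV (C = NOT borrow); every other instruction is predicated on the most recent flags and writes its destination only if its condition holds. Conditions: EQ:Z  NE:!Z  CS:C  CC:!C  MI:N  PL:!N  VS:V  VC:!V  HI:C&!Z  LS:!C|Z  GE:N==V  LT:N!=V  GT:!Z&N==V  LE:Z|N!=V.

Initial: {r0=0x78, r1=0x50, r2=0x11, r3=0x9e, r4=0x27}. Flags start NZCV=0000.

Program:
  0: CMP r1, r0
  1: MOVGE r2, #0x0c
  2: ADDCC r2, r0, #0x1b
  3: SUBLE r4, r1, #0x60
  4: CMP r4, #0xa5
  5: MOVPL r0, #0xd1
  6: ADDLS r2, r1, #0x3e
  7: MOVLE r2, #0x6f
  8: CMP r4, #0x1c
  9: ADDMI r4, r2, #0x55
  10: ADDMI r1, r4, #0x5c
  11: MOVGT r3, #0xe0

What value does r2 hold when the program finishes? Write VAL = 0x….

VAL = 0x93

0: ✓ CMP  NZCV=1000
1: · MOVGE
2: ✓ ADDCC  r2←0x93
3: ✓ SUBLE  r4←0xf0
4: ✓ CMP  NZCV=0010
5: ✓ MOVPL  r0←0xd1
6: · ADDLS
7: · MOVLE
8: ✓ CMP  NZCV=1010
9: ✓ ADDMI  r4←0xe8
10: ✓ ADDMI  r1←0x44
11: · MOVGT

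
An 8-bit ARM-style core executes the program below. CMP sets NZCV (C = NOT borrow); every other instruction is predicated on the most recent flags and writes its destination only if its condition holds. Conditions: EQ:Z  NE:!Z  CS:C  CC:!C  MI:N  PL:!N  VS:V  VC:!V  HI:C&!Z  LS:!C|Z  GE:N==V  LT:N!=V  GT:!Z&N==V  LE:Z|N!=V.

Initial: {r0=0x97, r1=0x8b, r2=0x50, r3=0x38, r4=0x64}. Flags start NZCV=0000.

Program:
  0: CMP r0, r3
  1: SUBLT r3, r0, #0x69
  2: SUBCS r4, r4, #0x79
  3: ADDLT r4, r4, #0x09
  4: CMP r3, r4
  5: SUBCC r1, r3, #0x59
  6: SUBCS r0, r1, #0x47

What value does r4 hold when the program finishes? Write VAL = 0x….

VAL = 0xf4

[0] flags=0011 → (cmp)
[1] flags=0011 LT?T → r3=0x2e
[2] flags=0011 CS?T → r4=0xeb
[3] flags=0011 LT?T → r4=0xf4
[4] flags=0000 → (cmp)
[5] flags=0000 CC?T → r1=0xd5
[6] flags=0000 CS?F → skip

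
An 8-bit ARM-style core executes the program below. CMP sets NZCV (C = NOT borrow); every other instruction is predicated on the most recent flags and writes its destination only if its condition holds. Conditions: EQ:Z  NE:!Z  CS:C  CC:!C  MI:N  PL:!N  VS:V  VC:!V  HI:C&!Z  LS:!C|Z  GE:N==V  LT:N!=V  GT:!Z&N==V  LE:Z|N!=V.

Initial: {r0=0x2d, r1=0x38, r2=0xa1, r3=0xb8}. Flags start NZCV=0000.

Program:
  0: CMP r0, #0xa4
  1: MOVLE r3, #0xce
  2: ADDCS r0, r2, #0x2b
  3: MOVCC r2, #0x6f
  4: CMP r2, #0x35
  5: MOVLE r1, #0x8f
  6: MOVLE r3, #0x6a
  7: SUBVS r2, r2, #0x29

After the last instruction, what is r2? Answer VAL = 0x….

VAL = 0x6f

[0] flags=1001 → (cmp)
[1] flags=1001 LE?F → skip
[2] flags=1001 CS?F → skip
[3] flags=1001 CC?T → r2=0x6f
[4] flags=0010 → (cmp)
[5] flags=0010 LE?F → skip
[6] flags=0010 LE?F → skip
[7] flags=0010 VS?F → skip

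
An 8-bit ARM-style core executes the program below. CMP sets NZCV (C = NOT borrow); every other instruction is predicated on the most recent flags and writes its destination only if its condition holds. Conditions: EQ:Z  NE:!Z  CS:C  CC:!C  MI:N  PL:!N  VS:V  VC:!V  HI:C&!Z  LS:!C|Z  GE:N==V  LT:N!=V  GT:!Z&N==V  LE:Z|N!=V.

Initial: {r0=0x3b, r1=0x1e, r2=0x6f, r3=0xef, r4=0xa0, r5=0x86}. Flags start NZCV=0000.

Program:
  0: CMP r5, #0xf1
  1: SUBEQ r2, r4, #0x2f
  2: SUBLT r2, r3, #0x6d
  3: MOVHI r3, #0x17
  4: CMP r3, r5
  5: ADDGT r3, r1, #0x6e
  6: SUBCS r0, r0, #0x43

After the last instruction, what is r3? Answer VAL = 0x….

[0] flags=1000 → (cmp)
[1] flags=1000 EQ?F → skip
[2] flags=1000 LT?T → r2=0x82
[3] flags=1000 HI?F → skip
[4] flags=0010 → (cmp)
[5] flags=0010 GT?T → r3=0x8c
[6] flags=0010 CS?T → r0=0xf8

VAL = 0x8c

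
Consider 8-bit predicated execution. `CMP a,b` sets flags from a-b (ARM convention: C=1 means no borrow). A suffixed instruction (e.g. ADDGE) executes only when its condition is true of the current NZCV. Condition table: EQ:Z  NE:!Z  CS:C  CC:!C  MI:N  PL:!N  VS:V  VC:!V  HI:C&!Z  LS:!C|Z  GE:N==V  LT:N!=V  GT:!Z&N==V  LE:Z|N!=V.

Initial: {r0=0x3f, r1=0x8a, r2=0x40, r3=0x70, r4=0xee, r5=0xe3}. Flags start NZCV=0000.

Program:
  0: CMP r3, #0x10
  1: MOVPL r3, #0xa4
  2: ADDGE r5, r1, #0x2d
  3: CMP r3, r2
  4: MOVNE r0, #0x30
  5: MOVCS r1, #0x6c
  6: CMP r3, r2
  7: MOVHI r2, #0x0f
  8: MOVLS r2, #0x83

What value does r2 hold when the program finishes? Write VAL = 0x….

VAL = 0x0f

[0] flags=0010 → (cmp)
[1] flags=0010 PL?T → r3=0xa4
[2] flags=0010 GE?T → r5=0xb7
[3] flags=0011 → (cmp)
[4] flags=0011 NE?T → r0=0x30
[5] flags=0011 CS?T → r1=0x6c
[6] flags=0011 → (cmp)
[7] flags=0011 HI?T → r2=0x0f
[8] flags=0011 LS?F → skip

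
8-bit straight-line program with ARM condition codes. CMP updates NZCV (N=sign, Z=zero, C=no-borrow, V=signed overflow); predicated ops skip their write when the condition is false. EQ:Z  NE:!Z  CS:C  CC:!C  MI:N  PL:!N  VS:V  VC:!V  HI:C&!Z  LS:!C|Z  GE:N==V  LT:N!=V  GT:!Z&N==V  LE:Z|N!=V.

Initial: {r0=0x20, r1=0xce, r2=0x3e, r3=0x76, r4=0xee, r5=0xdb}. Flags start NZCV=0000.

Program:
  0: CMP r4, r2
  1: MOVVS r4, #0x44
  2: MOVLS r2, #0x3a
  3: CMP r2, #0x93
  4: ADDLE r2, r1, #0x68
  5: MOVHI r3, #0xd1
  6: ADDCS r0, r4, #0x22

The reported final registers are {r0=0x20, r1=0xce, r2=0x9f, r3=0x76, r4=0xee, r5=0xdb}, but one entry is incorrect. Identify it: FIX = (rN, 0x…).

FIX = (r2, 0x3e)

0: ✓ CMP  NZCV=1010
1: · MOVVS
2: · MOVLS
3: ✓ CMP  NZCV=1001
4: · ADDLE
5: · MOVHI
6: · ADDCS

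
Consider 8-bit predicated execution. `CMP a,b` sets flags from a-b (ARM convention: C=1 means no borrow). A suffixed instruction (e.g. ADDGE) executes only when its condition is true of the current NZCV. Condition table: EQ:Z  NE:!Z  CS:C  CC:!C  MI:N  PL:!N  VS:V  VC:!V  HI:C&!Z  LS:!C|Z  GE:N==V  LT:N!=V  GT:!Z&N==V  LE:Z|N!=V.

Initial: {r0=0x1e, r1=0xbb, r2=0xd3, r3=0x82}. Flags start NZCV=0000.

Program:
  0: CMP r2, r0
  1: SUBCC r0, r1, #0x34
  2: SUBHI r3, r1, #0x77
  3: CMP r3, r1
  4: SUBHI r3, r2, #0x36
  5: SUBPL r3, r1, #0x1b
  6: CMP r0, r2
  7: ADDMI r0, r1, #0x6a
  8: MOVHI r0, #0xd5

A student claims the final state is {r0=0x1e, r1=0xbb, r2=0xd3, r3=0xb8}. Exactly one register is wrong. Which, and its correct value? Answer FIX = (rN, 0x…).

FIX = (r3, 0x44)

[0] flags=1010 → (cmp)
[1] flags=1010 CC?F → skip
[2] flags=1010 HI?T → r3=0x44
[3] flags=1001 → (cmp)
[4] flags=1001 HI?F → skip
[5] flags=1001 PL?F → skip
[6] flags=0000 → (cmp)
[7] flags=0000 MI?F → skip
[8] flags=0000 HI?F → skip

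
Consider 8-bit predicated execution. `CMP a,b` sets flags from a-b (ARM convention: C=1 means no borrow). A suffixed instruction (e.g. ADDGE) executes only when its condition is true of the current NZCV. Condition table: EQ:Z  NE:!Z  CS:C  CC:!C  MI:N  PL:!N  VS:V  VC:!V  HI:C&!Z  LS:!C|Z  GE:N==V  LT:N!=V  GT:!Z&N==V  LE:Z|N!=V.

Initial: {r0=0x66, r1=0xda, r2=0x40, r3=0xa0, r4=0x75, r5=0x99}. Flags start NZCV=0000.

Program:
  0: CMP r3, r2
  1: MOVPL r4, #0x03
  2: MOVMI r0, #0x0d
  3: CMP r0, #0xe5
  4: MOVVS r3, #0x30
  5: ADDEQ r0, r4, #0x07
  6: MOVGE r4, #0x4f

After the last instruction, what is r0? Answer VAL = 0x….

[0] flags=0011 → (cmp)
[1] flags=0011 PL?T → r4=0x03
[2] flags=0011 MI?F → skip
[3] flags=1001 → (cmp)
[4] flags=1001 VS?T → r3=0x30
[5] flags=1001 EQ?F → skip
[6] flags=1001 GE?T → r4=0x4f

VAL = 0x66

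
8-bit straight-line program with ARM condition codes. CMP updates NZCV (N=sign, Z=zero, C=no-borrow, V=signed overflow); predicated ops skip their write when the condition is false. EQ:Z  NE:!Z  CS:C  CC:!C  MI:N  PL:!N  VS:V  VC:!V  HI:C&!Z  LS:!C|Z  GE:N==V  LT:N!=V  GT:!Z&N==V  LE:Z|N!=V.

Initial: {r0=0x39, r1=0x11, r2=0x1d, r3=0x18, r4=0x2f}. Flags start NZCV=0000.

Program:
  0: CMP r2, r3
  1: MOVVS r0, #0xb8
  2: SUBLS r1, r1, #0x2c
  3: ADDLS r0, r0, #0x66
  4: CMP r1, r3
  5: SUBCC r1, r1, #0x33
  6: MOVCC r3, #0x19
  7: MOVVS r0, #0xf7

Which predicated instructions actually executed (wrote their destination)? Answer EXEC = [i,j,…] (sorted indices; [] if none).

0: ✓ CMP  NZCV=0010
1: · MOVVS
2: · SUBLS
3: · ADDLS
4: ✓ CMP  NZCV=1000
5: ✓ SUBCC  r1←0xde
6: ✓ MOVCC  r3←0x19
7: · MOVVS

EXEC = [5,6]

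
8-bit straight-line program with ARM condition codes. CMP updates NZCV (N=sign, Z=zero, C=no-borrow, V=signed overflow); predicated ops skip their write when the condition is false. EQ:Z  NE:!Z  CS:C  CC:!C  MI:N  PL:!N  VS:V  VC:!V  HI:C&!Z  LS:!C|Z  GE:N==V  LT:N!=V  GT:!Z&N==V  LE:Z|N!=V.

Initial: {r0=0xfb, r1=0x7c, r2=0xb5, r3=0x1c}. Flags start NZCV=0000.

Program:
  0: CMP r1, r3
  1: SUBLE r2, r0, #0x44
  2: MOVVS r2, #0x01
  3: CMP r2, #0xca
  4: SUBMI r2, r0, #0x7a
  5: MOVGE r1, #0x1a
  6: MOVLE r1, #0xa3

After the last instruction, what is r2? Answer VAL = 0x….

VAL = 0x81

[0] flags=0010 → (cmp)
[1] flags=0010 LE?F → skip
[2] flags=0010 VS?F → skip
[3] flags=1000 → (cmp)
[4] flags=1000 MI?T → r2=0x81
[5] flags=1000 GE?F → skip
[6] flags=1000 LE?T → r1=0xa3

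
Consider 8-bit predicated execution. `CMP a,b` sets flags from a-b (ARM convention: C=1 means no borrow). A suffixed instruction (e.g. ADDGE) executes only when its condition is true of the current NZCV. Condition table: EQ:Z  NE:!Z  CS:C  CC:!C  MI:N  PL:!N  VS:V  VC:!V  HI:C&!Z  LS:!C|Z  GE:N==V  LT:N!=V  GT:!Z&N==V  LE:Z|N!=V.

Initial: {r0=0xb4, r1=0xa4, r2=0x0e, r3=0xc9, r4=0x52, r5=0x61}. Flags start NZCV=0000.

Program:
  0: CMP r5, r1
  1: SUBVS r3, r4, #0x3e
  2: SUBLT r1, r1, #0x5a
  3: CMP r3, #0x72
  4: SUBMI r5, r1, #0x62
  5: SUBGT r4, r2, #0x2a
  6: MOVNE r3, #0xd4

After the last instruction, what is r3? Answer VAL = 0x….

VAL = 0xd4

0: ✓ CMP  NZCV=1001
1: ✓ SUBVS  r3←0x14
2: · SUBLT
3: ✓ CMP  NZCV=1000
4: ✓ SUBMI  r5←0x42
5: · SUBGT
6: ✓ MOVNE  r3←0xd4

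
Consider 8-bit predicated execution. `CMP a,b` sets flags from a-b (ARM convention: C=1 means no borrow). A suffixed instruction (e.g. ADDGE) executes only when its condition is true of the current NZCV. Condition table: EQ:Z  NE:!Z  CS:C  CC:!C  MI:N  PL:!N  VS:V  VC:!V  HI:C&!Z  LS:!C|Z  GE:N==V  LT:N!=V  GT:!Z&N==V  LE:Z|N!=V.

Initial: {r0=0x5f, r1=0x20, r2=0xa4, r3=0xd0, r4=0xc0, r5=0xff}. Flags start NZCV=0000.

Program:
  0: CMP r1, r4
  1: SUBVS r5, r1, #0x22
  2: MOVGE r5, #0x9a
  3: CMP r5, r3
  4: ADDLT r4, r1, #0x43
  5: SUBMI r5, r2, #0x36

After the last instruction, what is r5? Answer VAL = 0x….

VAL = 0x6e

0: ✓ CMP  NZCV=0000
1: · SUBVS
2: ✓ MOVGE  r5←0x9a
3: ✓ CMP  NZCV=1000
4: ✓ ADDLT  r4←0x63
5: ✓ SUBMI  r5←0x6e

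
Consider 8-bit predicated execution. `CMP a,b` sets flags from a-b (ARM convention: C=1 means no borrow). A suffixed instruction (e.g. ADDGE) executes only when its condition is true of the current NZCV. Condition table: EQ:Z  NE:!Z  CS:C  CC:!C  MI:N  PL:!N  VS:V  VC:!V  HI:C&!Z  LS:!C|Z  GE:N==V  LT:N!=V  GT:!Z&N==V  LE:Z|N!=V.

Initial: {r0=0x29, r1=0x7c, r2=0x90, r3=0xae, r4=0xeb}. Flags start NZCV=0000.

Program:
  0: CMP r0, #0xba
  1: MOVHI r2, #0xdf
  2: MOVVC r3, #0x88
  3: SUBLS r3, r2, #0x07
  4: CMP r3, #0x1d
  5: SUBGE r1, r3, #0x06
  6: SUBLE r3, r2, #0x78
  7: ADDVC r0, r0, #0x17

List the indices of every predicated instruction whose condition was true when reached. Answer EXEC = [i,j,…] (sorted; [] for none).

EXEC = [2,3,6]

0: ✓ CMP  NZCV=0000
1: · MOVHI
2: ✓ MOVVC  r3←0x88
3: ✓ SUBLS  r3←0x89
4: ✓ CMP  NZCV=0011
5: · SUBGE
6: ✓ SUBLE  r3←0x18
7: · ADDVC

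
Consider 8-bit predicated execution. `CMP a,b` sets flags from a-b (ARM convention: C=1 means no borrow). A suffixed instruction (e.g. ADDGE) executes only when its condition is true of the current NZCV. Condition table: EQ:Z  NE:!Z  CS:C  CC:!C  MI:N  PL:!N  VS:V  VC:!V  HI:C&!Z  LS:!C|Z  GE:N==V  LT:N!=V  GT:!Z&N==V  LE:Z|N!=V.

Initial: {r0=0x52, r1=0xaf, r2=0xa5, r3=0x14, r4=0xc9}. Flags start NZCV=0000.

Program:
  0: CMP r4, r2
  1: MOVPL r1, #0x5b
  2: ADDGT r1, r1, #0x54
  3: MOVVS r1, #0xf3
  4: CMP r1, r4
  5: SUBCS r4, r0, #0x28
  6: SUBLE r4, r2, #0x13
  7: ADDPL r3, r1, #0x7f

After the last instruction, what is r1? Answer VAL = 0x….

[0] flags=0010 → (cmp)
[1] flags=0010 PL?T → r1=0x5b
[2] flags=0010 GT?T → r1=0xaf
[3] flags=0010 VS?F → skip
[4] flags=1000 → (cmp)
[5] flags=1000 CS?F → skip
[6] flags=1000 LE?T → r4=0x92
[7] flags=1000 PL?F → skip

VAL = 0xaf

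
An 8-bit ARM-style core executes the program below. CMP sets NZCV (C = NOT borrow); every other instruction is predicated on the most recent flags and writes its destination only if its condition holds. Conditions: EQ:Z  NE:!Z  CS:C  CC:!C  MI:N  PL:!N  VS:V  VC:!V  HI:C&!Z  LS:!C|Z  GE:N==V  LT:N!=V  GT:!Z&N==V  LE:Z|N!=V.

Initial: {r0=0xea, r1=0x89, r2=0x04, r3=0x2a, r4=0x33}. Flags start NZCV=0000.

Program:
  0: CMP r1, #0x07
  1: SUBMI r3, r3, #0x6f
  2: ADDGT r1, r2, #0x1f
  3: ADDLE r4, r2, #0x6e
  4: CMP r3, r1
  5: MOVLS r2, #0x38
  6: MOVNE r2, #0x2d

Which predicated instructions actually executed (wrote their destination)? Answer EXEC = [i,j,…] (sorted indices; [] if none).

EXEC = [1,3,6]

0: ✓ CMP  NZCV=1010
1: ✓ SUBMI  r3←0xbb
2: · ADDGT
3: ✓ ADDLE  r4←0x72
4: ✓ CMP  NZCV=0010
5: · MOVLS
6: ✓ MOVNE  r2←0x2d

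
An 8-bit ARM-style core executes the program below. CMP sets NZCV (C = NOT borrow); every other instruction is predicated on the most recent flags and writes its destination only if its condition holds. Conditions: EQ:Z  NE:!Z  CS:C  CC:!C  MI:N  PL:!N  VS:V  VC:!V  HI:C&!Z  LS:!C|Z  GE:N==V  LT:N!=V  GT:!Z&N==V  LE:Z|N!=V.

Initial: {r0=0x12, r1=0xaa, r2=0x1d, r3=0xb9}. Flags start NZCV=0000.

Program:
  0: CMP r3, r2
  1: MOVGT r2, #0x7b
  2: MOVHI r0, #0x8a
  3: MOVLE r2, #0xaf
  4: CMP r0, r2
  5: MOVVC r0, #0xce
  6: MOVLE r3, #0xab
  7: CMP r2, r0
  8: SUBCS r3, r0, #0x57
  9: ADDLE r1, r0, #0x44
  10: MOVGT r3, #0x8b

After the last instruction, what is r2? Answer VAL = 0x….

VAL = 0xaf

[0] flags=1010 → (cmp)
[1] flags=1010 GT?F → skip
[2] flags=1010 HI?T → r0=0x8a
[3] flags=1010 LE?T → r2=0xaf
[4] flags=1000 → (cmp)
[5] flags=1000 VC?T → r0=0xce
[6] flags=1000 LE?T → r3=0xab
[7] flags=1000 → (cmp)
[8] flags=1000 CS?F → skip
[9] flags=1000 LE?T → r1=0x12
[10] flags=1000 GT?F → skip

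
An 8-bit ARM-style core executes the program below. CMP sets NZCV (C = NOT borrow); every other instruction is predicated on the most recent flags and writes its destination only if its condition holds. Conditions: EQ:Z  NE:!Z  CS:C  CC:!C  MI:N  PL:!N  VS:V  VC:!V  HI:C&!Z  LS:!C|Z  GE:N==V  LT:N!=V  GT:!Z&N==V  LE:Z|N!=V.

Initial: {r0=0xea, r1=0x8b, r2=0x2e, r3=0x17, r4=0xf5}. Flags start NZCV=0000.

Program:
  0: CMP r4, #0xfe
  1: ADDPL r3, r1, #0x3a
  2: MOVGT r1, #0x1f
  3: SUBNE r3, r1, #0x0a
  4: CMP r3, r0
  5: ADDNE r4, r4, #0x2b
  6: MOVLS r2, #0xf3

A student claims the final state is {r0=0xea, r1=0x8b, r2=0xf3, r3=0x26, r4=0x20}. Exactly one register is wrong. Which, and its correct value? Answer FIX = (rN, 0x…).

[0] flags=1000 → (cmp)
[1] flags=1000 PL?F → skip
[2] flags=1000 GT?F → skip
[3] flags=1000 NE?T → r3=0x81
[4] flags=1000 → (cmp)
[5] flags=1000 NE?T → r4=0x20
[6] flags=1000 LS?T → r2=0xf3

FIX = (r3, 0x81)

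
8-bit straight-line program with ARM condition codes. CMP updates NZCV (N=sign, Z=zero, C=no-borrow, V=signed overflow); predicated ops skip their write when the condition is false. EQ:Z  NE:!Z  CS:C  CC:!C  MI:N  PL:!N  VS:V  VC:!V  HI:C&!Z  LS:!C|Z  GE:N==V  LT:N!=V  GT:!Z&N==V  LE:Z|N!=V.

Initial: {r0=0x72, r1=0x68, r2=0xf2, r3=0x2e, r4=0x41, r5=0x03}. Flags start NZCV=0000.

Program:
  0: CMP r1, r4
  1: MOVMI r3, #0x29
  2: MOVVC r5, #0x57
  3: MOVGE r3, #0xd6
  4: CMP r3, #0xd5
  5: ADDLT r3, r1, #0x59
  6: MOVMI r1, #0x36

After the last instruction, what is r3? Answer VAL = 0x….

VAL = 0xd6

[0] flags=0010 → (cmp)
[1] flags=0010 MI?F → skip
[2] flags=0010 VC?T → r5=0x57
[3] flags=0010 GE?T → r3=0xd6
[4] flags=0010 → (cmp)
[5] flags=0010 LT?F → skip
[6] flags=0010 MI?F → skip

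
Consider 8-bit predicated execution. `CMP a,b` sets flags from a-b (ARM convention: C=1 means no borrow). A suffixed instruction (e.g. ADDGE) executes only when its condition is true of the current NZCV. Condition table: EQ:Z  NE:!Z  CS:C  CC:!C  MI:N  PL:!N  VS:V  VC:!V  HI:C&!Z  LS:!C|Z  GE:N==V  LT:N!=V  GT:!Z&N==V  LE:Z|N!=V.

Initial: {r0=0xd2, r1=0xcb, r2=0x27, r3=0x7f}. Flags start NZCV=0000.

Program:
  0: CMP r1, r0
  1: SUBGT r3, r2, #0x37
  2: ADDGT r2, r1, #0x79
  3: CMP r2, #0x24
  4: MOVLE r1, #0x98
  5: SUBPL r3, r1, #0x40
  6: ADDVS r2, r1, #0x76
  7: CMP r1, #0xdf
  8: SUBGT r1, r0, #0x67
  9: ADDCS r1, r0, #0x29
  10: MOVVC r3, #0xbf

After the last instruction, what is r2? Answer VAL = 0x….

VAL = 0x27

0: ✓ CMP  NZCV=1000
1: · SUBGT
2: · ADDGT
3: ✓ CMP  NZCV=0010
4: · MOVLE
5: ✓ SUBPL  r3←0x8b
6: · ADDVS
7: ✓ CMP  NZCV=1000
8: · SUBGT
9: · ADDCS
10: ✓ MOVVC  r3←0xbf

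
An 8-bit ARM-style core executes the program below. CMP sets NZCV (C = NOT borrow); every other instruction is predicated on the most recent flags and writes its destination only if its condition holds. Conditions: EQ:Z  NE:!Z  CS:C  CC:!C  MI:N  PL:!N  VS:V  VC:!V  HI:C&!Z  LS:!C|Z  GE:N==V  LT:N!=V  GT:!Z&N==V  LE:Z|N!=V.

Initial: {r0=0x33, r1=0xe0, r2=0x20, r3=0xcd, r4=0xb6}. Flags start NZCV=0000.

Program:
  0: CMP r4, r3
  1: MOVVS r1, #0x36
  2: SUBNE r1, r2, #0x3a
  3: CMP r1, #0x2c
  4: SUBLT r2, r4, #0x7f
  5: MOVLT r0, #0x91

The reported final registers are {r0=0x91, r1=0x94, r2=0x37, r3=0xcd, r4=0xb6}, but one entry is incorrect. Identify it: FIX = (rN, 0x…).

FIX = (r1, 0xe6)

0: ✓ CMP  NZCV=1000
1: · MOVVS
2: ✓ SUBNE  r1←0xe6
3: ✓ CMP  NZCV=1010
4: ✓ SUBLT  r2←0x37
5: ✓ MOVLT  r0←0x91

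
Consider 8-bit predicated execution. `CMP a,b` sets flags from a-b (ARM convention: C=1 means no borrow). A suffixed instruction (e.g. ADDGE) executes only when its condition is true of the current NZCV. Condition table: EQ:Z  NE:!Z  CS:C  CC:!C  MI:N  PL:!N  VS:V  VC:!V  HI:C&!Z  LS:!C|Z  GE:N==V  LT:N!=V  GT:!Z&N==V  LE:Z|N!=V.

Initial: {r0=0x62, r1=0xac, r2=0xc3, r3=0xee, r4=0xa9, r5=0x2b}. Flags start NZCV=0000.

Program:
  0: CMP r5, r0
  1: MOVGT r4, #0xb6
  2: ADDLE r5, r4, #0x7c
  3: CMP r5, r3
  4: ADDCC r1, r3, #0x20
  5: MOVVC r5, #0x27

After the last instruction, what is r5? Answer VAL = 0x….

[0] flags=1000 → (cmp)
[1] flags=1000 GT?F → skip
[2] flags=1000 LE?T → r5=0x25
[3] flags=0000 → (cmp)
[4] flags=0000 CC?T → r1=0x0e
[5] flags=0000 VC?T → r5=0x27

VAL = 0x27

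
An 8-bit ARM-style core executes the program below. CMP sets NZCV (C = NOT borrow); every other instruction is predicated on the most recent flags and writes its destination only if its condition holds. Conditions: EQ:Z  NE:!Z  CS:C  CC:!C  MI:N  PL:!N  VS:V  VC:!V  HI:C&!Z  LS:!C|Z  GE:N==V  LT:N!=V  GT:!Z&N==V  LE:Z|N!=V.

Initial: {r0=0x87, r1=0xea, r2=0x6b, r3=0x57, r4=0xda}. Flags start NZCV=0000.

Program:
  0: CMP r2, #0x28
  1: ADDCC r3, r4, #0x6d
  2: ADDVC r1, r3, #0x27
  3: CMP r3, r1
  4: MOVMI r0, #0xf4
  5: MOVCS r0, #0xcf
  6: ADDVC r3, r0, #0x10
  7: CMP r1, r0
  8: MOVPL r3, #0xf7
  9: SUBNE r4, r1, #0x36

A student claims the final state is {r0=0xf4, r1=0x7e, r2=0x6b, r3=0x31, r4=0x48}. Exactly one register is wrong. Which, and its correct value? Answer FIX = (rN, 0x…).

0: ✓ CMP  NZCV=0010
1: · ADDCC
2: ✓ ADDVC  r1←0x7e
3: ✓ CMP  NZCV=1000
4: ✓ MOVMI  r0←0xf4
5: · MOVCS
6: ✓ ADDVC  r3←0x04
7: ✓ CMP  NZCV=1001
8: · MOVPL
9: ✓ SUBNE  r4←0x48

FIX = (r3, 0x04)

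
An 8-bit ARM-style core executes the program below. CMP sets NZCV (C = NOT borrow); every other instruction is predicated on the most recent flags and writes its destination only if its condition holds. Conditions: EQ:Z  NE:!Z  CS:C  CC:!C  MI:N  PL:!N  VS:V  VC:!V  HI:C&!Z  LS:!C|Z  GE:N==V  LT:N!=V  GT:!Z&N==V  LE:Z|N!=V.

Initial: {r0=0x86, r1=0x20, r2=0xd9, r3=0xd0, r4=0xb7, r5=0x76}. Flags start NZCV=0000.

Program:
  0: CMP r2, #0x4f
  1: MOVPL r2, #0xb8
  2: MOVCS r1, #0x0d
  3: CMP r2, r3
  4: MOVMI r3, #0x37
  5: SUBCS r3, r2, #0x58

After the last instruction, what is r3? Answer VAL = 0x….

0: ✓ CMP  NZCV=1010
1: · MOVPL
2: ✓ MOVCS  r1←0x0d
3: ✓ CMP  NZCV=0010
4: · MOVMI
5: ✓ SUBCS  r3←0x81

VAL = 0x81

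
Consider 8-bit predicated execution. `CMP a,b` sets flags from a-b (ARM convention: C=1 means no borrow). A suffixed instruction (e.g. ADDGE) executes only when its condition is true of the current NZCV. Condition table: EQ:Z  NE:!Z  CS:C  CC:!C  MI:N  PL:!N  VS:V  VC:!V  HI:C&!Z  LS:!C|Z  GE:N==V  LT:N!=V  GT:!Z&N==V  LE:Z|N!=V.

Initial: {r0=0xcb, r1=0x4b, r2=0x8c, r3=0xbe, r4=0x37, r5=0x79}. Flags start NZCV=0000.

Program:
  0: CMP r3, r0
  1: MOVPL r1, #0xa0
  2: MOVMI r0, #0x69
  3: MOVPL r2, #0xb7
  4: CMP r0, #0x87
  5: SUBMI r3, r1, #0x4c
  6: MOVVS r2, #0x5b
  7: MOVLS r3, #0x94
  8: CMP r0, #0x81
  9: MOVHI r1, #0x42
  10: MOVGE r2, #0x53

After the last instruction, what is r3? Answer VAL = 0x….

[0] flags=1000 → (cmp)
[1] flags=1000 PL?F → skip
[2] flags=1000 MI?T → r0=0x69
[3] flags=1000 PL?F → skip
[4] flags=1001 → (cmp)
[5] flags=1001 MI?T → r3=0xff
[6] flags=1001 VS?T → r2=0x5b
[7] flags=1001 LS?T → r3=0x94
[8] flags=1001 → (cmp)
[9] flags=1001 HI?F → skip
[10] flags=1001 GE?T → r2=0x53

VAL = 0x94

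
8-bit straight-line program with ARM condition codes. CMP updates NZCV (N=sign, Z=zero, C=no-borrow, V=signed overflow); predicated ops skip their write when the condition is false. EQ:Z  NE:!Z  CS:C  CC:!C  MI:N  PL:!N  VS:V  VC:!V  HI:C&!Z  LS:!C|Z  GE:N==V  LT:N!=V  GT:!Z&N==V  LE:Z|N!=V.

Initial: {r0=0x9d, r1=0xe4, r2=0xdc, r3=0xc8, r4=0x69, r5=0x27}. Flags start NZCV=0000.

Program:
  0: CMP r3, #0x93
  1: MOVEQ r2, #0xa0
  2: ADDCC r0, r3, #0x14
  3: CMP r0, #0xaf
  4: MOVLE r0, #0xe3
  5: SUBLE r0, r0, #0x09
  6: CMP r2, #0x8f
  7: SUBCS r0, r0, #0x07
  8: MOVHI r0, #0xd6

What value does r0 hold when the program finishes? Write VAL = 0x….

[0] flags=0010 → (cmp)
[1] flags=0010 EQ?F → skip
[2] flags=0010 CC?F → skip
[3] flags=1000 → (cmp)
[4] flags=1000 LE?T → r0=0xe3
[5] flags=1000 LE?T → r0=0xda
[6] flags=0010 → (cmp)
[7] flags=0010 CS?T → r0=0xd3
[8] flags=0010 HI?T → r0=0xd6

VAL = 0xd6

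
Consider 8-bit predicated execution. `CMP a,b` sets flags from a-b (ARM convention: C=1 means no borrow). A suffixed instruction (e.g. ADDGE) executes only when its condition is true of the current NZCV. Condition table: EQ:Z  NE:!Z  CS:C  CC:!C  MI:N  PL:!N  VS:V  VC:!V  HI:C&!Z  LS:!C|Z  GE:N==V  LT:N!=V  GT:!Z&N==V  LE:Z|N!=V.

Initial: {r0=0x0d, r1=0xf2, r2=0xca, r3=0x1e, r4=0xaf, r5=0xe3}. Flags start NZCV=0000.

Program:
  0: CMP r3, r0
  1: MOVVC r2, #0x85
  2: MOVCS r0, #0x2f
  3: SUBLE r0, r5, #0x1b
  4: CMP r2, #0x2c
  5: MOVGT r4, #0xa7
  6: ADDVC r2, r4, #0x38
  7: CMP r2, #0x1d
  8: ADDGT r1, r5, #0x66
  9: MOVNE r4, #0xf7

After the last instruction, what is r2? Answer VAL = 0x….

VAL = 0x85

0: ✓ CMP  NZCV=0010
1: ✓ MOVVC  r2←0x85
2: ✓ MOVCS  r0←0x2f
3: · SUBLE
4: ✓ CMP  NZCV=0011
5: · MOVGT
6: · ADDVC
7: ✓ CMP  NZCV=0011
8: · ADDGT
9: ✓ MOVNE  r4←0xf7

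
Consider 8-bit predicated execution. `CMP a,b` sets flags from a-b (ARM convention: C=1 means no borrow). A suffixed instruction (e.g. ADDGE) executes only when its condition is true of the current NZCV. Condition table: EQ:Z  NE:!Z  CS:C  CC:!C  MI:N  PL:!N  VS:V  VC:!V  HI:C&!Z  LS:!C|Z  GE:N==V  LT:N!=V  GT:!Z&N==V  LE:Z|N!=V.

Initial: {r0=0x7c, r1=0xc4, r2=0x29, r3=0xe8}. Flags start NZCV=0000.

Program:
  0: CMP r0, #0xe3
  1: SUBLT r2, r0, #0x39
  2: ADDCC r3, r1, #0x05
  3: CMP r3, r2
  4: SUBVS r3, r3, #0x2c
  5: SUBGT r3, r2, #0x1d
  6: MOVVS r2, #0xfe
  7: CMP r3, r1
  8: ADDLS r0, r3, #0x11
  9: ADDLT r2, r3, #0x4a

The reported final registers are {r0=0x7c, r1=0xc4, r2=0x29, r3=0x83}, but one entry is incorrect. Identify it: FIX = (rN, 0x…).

[0] flags=1001 → (cmp)
[1] flags=1001 LT?F → skip
[2] flags=1001 CC?T → r3=0xc9
[3] flags=1010 → (cmp)
[4] flags=1010 VS?F → skip
[5] flags=1010 GT?F → skip
[6] flags=1010 VS?F → skip
[7] flags=0010 → (cmp)
[8] flags=0010 LS?F → skip
[9] flags=0010 LT?F → skip

FIX = (r3, 0xc9)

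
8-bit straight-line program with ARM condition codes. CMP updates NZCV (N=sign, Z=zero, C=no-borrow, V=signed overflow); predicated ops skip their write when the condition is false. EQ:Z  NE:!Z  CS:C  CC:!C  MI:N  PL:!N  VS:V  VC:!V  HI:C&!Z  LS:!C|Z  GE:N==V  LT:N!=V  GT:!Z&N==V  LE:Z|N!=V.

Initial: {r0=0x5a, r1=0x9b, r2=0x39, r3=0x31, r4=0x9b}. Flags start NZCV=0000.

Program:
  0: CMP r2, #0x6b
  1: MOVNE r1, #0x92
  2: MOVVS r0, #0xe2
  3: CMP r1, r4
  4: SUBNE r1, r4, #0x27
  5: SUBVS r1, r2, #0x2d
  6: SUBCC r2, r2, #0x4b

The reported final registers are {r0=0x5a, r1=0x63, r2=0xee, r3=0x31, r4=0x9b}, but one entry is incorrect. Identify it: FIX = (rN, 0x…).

[0] flags=1000 → (cmp)
[1] flags=1000 NE?T → r1=0x92
[2] flags=1000 VS?F → skip
[3] flags=1000 → (cmp)
[4] flags=1000 NE?T → r1=0x74
[5] flags=1000 VS?F → skip
[6] flags=1000 CC?T → r2=0xee

FIX = (r1, 0x74)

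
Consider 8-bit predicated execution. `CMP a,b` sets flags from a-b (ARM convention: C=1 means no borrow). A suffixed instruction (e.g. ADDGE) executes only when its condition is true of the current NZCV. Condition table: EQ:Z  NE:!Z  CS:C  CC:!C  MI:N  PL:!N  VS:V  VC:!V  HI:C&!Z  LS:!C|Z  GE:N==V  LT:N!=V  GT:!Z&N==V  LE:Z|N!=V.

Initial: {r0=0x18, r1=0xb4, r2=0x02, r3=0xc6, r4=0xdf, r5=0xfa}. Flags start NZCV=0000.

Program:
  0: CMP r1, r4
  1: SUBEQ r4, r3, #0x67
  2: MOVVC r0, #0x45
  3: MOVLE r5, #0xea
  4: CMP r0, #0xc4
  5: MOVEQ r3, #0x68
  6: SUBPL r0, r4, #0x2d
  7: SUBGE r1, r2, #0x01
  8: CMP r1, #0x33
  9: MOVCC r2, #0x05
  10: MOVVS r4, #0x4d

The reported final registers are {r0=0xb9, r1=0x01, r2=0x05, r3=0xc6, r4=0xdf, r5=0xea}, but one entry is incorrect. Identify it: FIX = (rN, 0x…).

0: ✓ CMP  NZCV=1000
1: · SUBEQ
2: ✓ MOVVC  r0←0x45
3: ✓ MOVLE  r5←0xea
4: ✓ CMP  NZCV=1001
5: · MOVEQ
6: · SUBPL
7: ✓ SUBGE  r1←0x01
8: ✓ CMP  NZCV=1000
9: ✓ MOVCC  r2←0x05
10: · MOVVS

FIX = (r0, 0x45)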